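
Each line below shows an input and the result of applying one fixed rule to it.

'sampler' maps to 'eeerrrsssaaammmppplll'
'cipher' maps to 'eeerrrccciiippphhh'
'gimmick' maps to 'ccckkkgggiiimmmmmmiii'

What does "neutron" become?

ooonnnnnneeeuuutttrrr

The rule is to move the last 2 characters to the front (rotate right by 2), then repeat every character 3 times.
Working it through for "neutron": intermediate "onneutr", final "ooonnnnnneeeuuutttrrr".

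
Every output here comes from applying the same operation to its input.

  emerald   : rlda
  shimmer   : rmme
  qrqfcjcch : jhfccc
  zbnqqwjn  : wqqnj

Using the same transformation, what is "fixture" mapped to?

utre

Looking at the pairs, the operation is to delete the first 3 characters, then sort the characters into reverse alphabetical order.
Starting from "fixture": after the first operation, "ture"; after the second, "utre".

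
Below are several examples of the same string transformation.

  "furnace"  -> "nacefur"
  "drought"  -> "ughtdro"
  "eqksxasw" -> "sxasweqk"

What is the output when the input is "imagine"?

gineima

The transformation: move the first 3 characters to the end (rotate left by 3).
On "imagine" that produces "gineima".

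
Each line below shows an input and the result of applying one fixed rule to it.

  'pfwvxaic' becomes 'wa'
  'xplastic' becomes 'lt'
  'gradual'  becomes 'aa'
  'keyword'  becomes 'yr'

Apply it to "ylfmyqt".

fq

Rule — keep one character in every 3, starting at position 3 (positions 3rd, 6th, 9th, ...).
Doing the same to "ylfmyqt": "fq".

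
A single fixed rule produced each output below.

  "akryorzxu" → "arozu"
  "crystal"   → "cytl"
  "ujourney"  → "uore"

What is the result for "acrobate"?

In each case the input is transformed by: keep every other character starting from the first (positions 1st, 3rd, 5th, ...).
"acrobate" → "arbt".

arbt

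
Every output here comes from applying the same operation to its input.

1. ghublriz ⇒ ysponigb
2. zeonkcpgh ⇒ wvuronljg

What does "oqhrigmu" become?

yxvtponb

Looking at the pairs, the operation is to shift every letter 7 places forward in the alphabet (wrapping around), then sort the characters into reverse alphabetical order.
For "oqhrigmu", step one produces "vxoypntb"; step two turns that into "yxvtponb".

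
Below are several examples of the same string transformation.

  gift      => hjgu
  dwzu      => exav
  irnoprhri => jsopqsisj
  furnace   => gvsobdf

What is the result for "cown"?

Rule — shift every letter 1 place forward in the alphabet (wrapping around).
On "cown" that produces "dpxo".

dpxo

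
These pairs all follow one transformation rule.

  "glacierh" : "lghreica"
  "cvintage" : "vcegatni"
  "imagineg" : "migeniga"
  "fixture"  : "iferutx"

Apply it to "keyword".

Looking at the pairs, the operation is to reverse the string, then move the last 2 characters to the front (rotate right by 2).
So "keyword" becomes "ekdrowy".

ekdrowy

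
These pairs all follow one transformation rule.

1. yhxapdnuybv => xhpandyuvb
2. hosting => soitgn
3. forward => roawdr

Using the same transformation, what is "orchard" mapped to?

The rule is to delete the first character, then swap each adjacent pair of characters (1↔2, 3↔4, ...).
On "orchard": the first step gives "rchard", and the second then gives "crahdr".

crahdr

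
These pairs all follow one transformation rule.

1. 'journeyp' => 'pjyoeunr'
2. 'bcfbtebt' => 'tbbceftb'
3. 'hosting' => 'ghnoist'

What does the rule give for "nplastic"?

cniptlsa

Looking at the pairs, the operation is to take characters alternately from the front and the back (1st, last, 2nd, 2nd-last, ...), then swap each adjacent pair of characters (1↔2, 3↔4, ...).
Applying both steps to "nplastic": "ncpiltas", then "cniptlsa".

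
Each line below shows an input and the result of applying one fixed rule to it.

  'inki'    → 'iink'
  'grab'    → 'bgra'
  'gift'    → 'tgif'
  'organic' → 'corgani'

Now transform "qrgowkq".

qqrgowk

The pattern: move the last character to the front.
On "qrgowkq" that produces "qqrgowk".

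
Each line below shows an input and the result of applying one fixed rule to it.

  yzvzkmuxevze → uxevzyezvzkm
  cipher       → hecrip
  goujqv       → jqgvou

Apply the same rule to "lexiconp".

conlpexi

The pattern: swap the first and last characters, then swap the front and back halves of the string.
On "lexiconp": the first step gives "pexiconl", and the second then gives "conlpexi".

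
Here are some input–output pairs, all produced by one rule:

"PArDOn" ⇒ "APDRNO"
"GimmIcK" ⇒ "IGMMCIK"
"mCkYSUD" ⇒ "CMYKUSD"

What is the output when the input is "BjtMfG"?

What's happening: swap each adjacent pair of characters (1↔2, 3↔4, ...), then convert every letter to uppercase.
"BjtMfG" → "jBMtGf" → "JBMTGF".
(Check on "PArDOn": → "APDrnO" → "APDRNO" ✓)

JBMTGF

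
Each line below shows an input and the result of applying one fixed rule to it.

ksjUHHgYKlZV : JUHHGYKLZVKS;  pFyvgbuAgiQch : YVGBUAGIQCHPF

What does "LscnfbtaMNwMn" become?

In each case the input is transformed by: move the first 2 characters to the end (rotate left by 2), then convert every letter to uppercase.
Working it through for "LscnfbtaMNwMn": intermediate "cnfbtaMNwMnLs", final "CNFBTAMNWMNLS".

CNFBTAMNWMNLS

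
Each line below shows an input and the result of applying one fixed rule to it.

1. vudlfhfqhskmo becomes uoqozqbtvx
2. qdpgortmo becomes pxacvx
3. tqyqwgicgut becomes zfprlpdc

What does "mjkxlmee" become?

guvnn

What's happening: delete the first 3 characters, then shift every letter 9 places forward in the alphabet (wrapping around).
Starting from "mjkxlmee": after the first operation, "xlmee"; after the second, "guvnn".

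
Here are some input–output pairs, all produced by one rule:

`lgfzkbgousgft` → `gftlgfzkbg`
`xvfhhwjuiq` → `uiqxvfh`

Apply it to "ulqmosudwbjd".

bjdulqmos

In each case the input is transformed by: move the last 3 characters to the front (rotate right by 3), then delete the last 3 characters.
Starting from "ulqmosudwbjd": after the first operation, "bjdulqmosudw"; after the second, "bjdulqmos".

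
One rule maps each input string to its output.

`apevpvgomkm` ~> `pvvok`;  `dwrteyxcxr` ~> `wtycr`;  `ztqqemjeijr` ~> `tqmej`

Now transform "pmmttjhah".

mtja

What's happening: keep every other character starting from the second (positions 2nd, 4th, 6th, ...).
Applying that to "pmmttjhah" gives "mtja".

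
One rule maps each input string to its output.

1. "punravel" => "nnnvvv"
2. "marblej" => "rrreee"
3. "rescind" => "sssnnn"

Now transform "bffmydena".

What's happening: keep one character in every 3, starting at position 3 (positions 3rd, 6th, 9th, ...), then repeat every character 3 times.
Starting from "bffmydena": after the first operation, "fda"; after the second, "fffdddaaa".

fffdddaaa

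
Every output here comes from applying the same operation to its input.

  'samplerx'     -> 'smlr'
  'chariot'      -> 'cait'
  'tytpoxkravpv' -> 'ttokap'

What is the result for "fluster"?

Each output is the input with this applied: keep every other character starting from the first (positions 1st, 3rd, 5th, ...).
So "fluster" becomes "futr".

futr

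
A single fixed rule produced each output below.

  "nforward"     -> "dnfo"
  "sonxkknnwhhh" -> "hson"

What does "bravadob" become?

bbra

The transformation: move the first 3 characters to the end (rotate left by 3), then keep only the last 4 characters.
"bravadob" → "vadobbra" → "bbra".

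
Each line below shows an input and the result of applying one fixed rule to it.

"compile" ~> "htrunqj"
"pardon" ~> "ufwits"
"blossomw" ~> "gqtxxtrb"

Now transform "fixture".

The transformation: shift every letter 5 places forward in the alphabet (wrapping around).
"fixture" → "kncyzwj".

kncyzwj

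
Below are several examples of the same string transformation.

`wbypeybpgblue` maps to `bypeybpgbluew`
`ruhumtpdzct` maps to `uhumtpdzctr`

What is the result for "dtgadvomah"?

tgadvomahd

Looking at the pairs, the operation is to move the first character to the end.
Doing the same to "dtgadvomah": "tgadvomahd".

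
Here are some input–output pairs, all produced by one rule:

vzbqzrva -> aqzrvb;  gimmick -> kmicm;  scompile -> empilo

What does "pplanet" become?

tanel

Rule — delete the first 2 characters, then swap the first and last characters.
Starting from "pplanet": after the first operation, "lanet"; after the second, "tanel".
(Check on "vzbqzrva": → "bqzrva" → "aqzrvb" ✓)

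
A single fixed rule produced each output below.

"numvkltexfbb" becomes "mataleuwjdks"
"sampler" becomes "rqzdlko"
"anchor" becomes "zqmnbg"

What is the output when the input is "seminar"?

In each case the input is transformed by: shift every letter 1 place backward in the alphabet (wrapping around), then take characters alternately from the front and the back (1st, last, 2nd, 2nd-last, ...).
Working it through for "seminar": intermediate "rdlhmzq", final "rqdzlmh".

rqdzlmh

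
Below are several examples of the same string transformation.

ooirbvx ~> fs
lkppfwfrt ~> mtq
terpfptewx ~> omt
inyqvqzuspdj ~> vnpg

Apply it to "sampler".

Each output is the input with this applied: keep one character in every 3, starting at position 3 (positions 3rd, 6th, 9th, ...), then shift every letter 3 places backward in the alphabet (wrapping around).
Working it through for "sampler": intermediate "me", final "jb".

jb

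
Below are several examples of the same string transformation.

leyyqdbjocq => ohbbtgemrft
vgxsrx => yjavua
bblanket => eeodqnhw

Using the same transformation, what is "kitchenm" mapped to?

The rule is to shift every letter 3 places forward in the alphabet (wrapping around).
So "kitchenm" becomes "nlwfkhqp".

nlwfkhqp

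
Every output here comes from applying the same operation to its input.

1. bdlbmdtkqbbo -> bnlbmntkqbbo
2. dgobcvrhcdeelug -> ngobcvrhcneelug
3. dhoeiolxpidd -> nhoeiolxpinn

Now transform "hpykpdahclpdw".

The transformation: replace every "d" with "n".
Doing the same to "hpykpdahclpdw": "hpykpnahclpnw".

hpykpnahclpnw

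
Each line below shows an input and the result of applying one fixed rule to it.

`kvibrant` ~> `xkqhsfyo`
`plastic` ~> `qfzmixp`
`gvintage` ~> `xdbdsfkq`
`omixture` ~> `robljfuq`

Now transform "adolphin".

Each output is the input with this applied: shift every letter 3 places backward in the alphabet (wrapping around), then move the last 3 characters to the front (rotate right by 3).
On "adolphin": the first step gives "xalimefk", and the second then gives "efkxalim".

efkxalim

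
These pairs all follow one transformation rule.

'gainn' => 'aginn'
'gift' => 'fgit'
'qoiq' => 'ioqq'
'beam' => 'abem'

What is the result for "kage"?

What's happening: sort the characters into alphabetical order.
Doing the same to "kage": "aegk".

aegk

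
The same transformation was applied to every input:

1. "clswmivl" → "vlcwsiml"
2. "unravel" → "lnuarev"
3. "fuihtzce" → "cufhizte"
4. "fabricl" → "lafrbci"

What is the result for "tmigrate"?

tmtgiare

The rule is to swap each adjacent pair of characters (1↔2, 3↔4, ...), then move the last character to the front.
Applying both steps to "tmigrate": "mtgiaret", then "tmtgiare".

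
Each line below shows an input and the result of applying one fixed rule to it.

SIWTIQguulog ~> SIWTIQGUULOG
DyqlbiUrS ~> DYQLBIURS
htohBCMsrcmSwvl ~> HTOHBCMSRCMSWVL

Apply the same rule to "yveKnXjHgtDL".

YVEKNXJHGTDL

What's happening: convert every letter to uppercase.
Doing the same to "yveKnXjHgtDL": "YVEKNXJHGTDL".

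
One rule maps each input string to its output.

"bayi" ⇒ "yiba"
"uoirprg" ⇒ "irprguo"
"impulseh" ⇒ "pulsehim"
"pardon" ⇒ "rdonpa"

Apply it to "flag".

agfl

Looking at the pairs, the operation is to move the first 2 characters to the end (rotate left by 2).
So "flag" becomes "agfl".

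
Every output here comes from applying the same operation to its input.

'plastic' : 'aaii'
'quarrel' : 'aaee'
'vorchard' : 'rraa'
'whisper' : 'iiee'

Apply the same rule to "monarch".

nncc

In each case the input is transformed by: keep one character in every 3, starting at position 3 (positions 3rd, 6th, 9th, ...), then double every character.
"monarch" → "nc" → "nncc".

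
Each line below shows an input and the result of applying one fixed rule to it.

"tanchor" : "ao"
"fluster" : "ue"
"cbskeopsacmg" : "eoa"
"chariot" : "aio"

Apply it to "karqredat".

aea

What's happening: keep only the vowels.
Applying that to "karqredat" gives "aea".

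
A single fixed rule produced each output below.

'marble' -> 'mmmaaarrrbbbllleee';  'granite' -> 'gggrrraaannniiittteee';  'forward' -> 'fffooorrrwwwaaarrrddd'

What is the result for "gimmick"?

In each case the input is transformed by: repeat every character 3 times.
For "gimmick" the result is "gggiiimmmmmmiiiccckkk".

gggiiimmmmmmiiiccckkk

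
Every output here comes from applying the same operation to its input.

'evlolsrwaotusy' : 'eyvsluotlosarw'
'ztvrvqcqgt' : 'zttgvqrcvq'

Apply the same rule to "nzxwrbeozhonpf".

nfzpxnworhbzeo

Each output is the input with this applied: take characters alternately from the front and the back (1st, last, 2nd, 2nd-last, ...).
So "nzxwrbeozhonpf" becomes "nfzpxnworhbzeo".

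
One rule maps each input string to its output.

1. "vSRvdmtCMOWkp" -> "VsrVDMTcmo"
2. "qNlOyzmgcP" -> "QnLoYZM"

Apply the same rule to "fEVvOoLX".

Each output is the input with this applied: delete the last 3 characters, then flip the case of every letter.
Applying both steps to "fEVvOoLX": "fEVvO", then "FevVo".

FevVo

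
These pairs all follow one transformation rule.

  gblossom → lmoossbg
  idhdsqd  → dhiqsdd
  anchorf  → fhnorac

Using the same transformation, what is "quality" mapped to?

In each case the input is transformed by: sort the characters into alphabetical order, then move the first 2 characters to the end (rotate left by 2).
Working it through for "quality": intermediate "ailqtuy", final "lqtuyai".
(Check on "gblossom": → "bglmooss" → "lmoossbg" ✓)

lqtuyai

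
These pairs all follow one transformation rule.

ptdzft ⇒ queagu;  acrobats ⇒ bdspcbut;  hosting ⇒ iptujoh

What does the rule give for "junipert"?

kvojqfsu

The pattern: shift every letter 1 place forward in the alphabet (wrapping around).
"junipert" → "kvojqfsu".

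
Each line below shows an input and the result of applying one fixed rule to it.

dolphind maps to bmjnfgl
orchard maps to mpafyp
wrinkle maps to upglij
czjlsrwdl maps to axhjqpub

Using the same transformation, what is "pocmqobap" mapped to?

nmakomzy

The rule is to delete the last character, then shift every letter 2 places backward in the alphabet (wrapping around).
Starting from "pocmqobap": after the first operation, "pocmqoba"; after the second, "nmakomzy".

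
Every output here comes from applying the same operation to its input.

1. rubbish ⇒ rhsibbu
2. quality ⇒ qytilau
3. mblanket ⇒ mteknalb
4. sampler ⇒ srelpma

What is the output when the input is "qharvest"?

In each case the input is transformed by: move the first character to the end, then reverse the string.
For "qharvest", step one produces "harvestq"; step two turns that into "qtsevrah".

qtsevrah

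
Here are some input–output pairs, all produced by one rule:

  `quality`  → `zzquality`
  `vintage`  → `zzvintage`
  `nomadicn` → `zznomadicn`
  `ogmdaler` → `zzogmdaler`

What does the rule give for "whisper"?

zzwhisper

The rule is to prepend "zz".
So "whisper" becomes "zzwhisper".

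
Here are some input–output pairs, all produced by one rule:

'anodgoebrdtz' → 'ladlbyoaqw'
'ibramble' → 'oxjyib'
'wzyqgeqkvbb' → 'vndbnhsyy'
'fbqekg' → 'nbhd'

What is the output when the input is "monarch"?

The transformation: shift every letter 3 places backward in the alphabet (wrapping around), then delete the first 2 characters.
Working it through for "monarch": intermediate "jlkxoze", final "kxoze".

kxoze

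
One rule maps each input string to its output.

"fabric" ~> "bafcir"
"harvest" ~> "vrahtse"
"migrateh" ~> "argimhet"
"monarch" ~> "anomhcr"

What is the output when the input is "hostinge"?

Each output is the input with this applied: reverse the string, then move the first 3 characters to the end (rotate left by 3).
For "hostinge", step one produces "egnitsoh"; step two turns that into "itsohegn".

itsohegn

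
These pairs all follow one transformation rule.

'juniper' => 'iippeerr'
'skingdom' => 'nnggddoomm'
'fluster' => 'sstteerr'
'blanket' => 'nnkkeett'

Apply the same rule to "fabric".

rriicc

Looking at the pairs, the operation is to delete the first 3 characters, then double every character.
Applying both steps to "fabric": "ric", then "rriicc".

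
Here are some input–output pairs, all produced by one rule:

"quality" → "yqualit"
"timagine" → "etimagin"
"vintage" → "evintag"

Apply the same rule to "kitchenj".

The rule is to move the last character to the front.
So "kitchenj" becomes "jkitchen".

jkitchen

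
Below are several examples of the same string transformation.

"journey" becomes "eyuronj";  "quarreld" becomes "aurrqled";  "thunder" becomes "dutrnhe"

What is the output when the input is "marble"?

armleb

In each case the input is transformed by: sort the characters into reverse alphabetical order, then move the last character to the front.
Applying both steps to "marble": "rmleba", then "armleb".
(Check on "journey": → "yuronje" → "eyuronj" ✓)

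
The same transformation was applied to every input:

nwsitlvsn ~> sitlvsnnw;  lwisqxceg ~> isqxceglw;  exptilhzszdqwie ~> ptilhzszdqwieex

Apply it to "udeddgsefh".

Each output is the input with this applied: move the first 2 characters to the end (rotate left by 2).
Applying that to "udeddgsefh" gives "eddgsefhud".

eddgsefhud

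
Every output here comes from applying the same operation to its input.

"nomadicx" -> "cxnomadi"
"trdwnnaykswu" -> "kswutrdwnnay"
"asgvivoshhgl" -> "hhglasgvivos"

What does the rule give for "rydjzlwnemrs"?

Each output is the input with this applied: swap the front and back halves of the string, then move the first 2 characters to the end (rotate left by 2).
"rydjzlwnemrs" → "wnemrsrydjzl" → "emrsrydjzlwn".

emrsrydjzlwn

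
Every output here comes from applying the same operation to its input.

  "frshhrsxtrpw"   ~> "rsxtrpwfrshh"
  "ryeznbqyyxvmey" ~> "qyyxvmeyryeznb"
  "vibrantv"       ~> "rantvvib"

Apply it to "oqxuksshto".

ksshtooqxu

Rule — move the last character to the front, then swap the front and back halves of the string.
Starting from "oqxuksshto": after the first operation, "ooqxukssht"; after the second, "ksshtooqxu".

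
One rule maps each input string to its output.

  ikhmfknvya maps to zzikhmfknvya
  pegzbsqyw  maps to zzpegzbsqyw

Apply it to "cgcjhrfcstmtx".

zzcgcjhrfcstmtx

The pattern: prepend "zz".
On "cgcjhrfcstmtx" that produces "zzcgcjhrfcstmtx".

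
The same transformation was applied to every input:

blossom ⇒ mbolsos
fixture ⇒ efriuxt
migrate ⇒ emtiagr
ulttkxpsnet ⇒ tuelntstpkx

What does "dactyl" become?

The pattern: take characters alternately from the front and the back (1st, last, 2nd, 2nd-last, ...), then swap each adjacent pair of characters (1↔2, 3↔4, ...).
Working it through for "dactyl": intermediate "dlayct", final "ldyatc".

ldyatc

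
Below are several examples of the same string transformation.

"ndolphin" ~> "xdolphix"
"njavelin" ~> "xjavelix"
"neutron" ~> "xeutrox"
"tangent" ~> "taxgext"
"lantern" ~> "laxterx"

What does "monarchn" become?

Looking at the pairs, the operation is to replace every "n" with "x".
On "monarchn" that produces "moxarchx".

moxarchx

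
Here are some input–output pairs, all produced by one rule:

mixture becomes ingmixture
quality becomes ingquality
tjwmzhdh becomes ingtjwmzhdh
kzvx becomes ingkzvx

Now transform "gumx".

The rule is to prepend "ing".
So "gumx" becomes "inggumx".

inggumx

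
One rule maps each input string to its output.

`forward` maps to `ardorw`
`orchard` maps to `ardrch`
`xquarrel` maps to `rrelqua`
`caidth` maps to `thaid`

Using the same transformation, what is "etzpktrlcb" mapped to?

ktrlcbtzp

Looking at the pairs, the operation is to delete the first character, then move the first 3 characters to the end (rotate left by 3).
"etzpktrlcb" → "tzpktrlcb" → "ktrlcbtzp".
(Check on "orchard": → "rchard" → "ardrch" ✓)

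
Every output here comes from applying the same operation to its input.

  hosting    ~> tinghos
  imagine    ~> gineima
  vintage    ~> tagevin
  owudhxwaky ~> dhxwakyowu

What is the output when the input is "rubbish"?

bishrub

The transformation: move the first 3 characters to the end (rotate left by 3).
On "rubbish" that produces "bishrub".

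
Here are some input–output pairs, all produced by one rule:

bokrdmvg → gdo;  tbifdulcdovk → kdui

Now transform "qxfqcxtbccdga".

actqq

Rule — reverse the string, then keep one character in every 3, starting at position 1 (positions 1st, 4th, 7th, ...).
"qxfqcxtbccdga" → "agdccbtxcqfxq" → "actqq".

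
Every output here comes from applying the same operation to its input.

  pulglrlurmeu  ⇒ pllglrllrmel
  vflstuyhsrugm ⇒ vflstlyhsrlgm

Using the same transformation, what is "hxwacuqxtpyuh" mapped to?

hxwaclqxtpylh

Each output is the input with this applied: replace every "u" with "l".
Applying that to "hxwacuqxtpyuh" gives "hxwaclqxtpylh".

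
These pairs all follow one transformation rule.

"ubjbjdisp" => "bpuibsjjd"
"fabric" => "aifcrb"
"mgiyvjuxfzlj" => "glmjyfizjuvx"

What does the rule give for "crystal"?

In each case the input is transformed by: swap each adjacent pair of characters (1↔2, 3↔4, ...), then take characters alternately from the front and the back (1st, last, 2nd, 2nd-last, ...).
Starting from "crystal": after the first operation, "rcsyatl"; after the second, "rlctsay".

rlctsay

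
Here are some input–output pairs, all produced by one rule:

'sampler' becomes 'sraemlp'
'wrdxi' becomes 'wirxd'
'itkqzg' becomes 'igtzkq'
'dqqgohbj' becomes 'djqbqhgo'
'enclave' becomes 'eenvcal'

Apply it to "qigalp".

qpilga

What's happening: take characters alternately from the front and the back (1st, last, 2nd, 2nd-last, ...).
Doing the same to "qigalp": "qpilga".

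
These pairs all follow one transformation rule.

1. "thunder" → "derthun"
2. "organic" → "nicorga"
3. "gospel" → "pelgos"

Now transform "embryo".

The pattern: move the last 3 characters to the front (rotate right by 3).
"embryo" → "ryoemb".

ryoemb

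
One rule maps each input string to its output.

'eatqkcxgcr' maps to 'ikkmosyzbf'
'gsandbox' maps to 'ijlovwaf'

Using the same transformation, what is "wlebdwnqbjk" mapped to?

What's happening: sort the characters into alphabetical order, then shift every letter 8 places forward in the alphabet (wrapping around).
Applying both steps to "wlebdwnqbjk": "bbdejklnqww", then "jjlmrstvyee".
(Check on "eatqkcxgcr": → "accegkqrtx" → "ikkmosyzbf" ✓)

jjlmrstvyee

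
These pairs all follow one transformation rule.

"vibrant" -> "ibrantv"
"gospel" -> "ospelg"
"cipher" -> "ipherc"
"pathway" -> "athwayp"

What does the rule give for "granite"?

raniteg

Looking at the pairs, the operation is to move the first character to the end.
Applying that to "granite" gives "raniteg".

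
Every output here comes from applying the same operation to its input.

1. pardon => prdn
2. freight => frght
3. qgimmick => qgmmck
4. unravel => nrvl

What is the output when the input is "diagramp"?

dgrmp

In each case the input is transformed by: remove every vowel.
For "diagramp" the result is "dgrmp".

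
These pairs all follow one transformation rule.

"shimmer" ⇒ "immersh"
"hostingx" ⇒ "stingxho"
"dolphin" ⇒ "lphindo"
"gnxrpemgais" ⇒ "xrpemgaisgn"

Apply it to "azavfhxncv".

avfhxncvaz

The transformation: move the first 2 characters to the end (rotate left by 2).
Doing the same to "azavfhxncv": "avfhxncvaz".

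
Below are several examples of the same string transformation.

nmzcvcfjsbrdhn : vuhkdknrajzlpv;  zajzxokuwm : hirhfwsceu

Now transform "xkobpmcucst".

fswjxukckab

In each case the input is transformed by: shift every letter 8 places forward in the alphabet (wrapping around).
Doing the same to "xkobpmcucst": "fswjxukckab".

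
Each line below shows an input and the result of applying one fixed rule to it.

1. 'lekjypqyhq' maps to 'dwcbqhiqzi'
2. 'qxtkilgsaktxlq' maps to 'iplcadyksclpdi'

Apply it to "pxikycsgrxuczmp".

hpacqukyjpmureh

The transformation: shift every letter 8 places backward in the alphabet (wrapping around).
For "pxikycsgrxuczmp" the result is "hpacqukyjpmureh".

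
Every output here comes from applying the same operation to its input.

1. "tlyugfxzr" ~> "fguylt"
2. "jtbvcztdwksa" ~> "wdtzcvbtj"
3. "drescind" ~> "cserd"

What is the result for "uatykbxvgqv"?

vxbkytau

What's happening: delete the last 3 characters, then reverse the string.
On "uatykbxvgqv": the first step gives "uatykbxv", and the second then gives "vxbkytau".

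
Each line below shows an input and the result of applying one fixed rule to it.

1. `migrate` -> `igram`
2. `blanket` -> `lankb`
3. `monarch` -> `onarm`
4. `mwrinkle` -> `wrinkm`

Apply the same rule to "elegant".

Each output is the input with this applied: delete the last 2 characters, then move the first character to the end.
Starting from "elegant": after the first operation, "elega"; after the second, "legae".

legae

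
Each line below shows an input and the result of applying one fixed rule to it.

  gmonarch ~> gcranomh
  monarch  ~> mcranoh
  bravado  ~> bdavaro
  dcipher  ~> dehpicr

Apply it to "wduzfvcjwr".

The pattern: reverse the string, then swap the first and last characters.
For "wduzfvcjwr" the result is "wwjcvfzudr".

wwjcvfzudr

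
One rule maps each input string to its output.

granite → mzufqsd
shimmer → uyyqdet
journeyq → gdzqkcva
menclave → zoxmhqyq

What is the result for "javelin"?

What's happening: move the first 2 characters to the end (rotate left by 2), then shift every letter 12 places forward in the alphabet (wrapping around).
For "javelin", step one produces "velinja"; step two turns that into "hqxuzvm".

hqxuzvm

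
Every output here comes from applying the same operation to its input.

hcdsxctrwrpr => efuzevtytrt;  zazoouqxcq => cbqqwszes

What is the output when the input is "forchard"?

The pattern: delete the first character, then shift every letter 2 places forward in the alphabet (wrapping around).
Starting from "forchard": after the first operation, "orchard"; after the second, "qtejctf".
(Check on "hcdsxctrwrpr": → "cdsxctrwrpr" → "efuzevtytrt" ✓)

qtejctf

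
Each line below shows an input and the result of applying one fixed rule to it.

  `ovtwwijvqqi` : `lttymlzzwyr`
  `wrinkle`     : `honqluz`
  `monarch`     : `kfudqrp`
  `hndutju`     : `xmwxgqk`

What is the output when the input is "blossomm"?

pprvvroe

Looking at the pairs, the operation is to shift every letter 3 places forward in the alphabet (wrapping around), then reverse the string.
On "blossomm" that produces "pprvvroe".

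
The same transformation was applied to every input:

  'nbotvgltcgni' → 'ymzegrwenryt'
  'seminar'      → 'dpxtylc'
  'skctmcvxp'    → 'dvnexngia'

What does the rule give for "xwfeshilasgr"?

ihqpdstwldrc

In each case the input is transformed by: shift every letter 11 places forward in the alphabet (wrapping around).
For "xwfeshilasgr" the result is "ihqpdstwldrc".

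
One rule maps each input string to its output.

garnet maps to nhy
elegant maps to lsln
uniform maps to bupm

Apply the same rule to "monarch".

tvuh

What's happening: delete the last 3 characters, then shift every letter 7 places forward in the alphabet (wrapping around).
Applying that to "monarch" gives "tvuh".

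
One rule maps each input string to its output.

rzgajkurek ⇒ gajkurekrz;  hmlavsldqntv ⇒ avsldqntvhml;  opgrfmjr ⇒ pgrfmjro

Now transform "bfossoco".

fossocob

Each output is the input with this applied: move the last 3 characters to the front (rotate right by 3), then swap the front and back halves of the string.
For "bfossoco" the result is "fossocob".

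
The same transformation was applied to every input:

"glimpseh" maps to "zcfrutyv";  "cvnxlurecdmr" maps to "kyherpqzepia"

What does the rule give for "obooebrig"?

What's happening: shift every letter 13 places forward in the alphabet (wrapping around) — i.e. ROT13, then move the first 3 characters to the end (rotate left by 3).
Working it through for "obooebrig": intermediate "bobbroevt", final "broevtbob".

broevtbob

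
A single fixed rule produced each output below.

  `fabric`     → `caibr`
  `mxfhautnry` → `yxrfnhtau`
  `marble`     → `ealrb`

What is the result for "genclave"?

eevnacl

The transformation: take characters alternately from the front and the back (1st, last, 2nd, 2nd-last, ...), then delete the first character.
"genclave" → "geevnacl" → "eevnacl".
(Check on "mxfhautnry": → "myxrfnhtau" → "yxrfnhtau" ✓)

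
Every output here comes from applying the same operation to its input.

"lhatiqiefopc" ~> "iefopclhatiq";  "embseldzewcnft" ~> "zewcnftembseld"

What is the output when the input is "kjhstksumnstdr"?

Looking at the pairs, the operation is to swap the front and back halves of the string.
On "kjhstksumnstdr" that produces "umnstdrkjhstks".

umnstdrkjhstks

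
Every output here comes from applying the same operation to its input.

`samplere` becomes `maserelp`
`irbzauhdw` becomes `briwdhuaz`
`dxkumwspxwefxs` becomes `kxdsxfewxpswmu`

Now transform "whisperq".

ihwqreps

The rule is to move the first 3 characters to the end (rotate left by 3), then reverse the string.
Applying both steps to "whisperq": "sperqwhi", then "ihwqreps".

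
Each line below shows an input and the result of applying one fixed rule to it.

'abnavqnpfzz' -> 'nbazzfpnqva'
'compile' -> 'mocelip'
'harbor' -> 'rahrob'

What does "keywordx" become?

Each output is the input with this applied: move the first 3 characters to the end (rotate left by 3), then reverse the string.
Starting from "keywordx": after the first operation, "wordxkey"; after the second, "yekxdrow".

yekxdrow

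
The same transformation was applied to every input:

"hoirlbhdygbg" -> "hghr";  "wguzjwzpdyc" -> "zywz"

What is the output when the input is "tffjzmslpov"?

sotj

The rule is to keep one character in every 3, starting at position 1 (positions 1st, 4th, 7th, ...), then move the first 2 characters to the end (rotate left by 2).
Doing the same to "tffjzmslpov": "sotj".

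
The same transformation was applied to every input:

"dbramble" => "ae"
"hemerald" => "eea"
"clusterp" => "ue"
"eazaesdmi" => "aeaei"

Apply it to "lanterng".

ae

The pattern: swap each adjacent pair of characters (1↔2, 3↔4, ...), then keep only the vowels.
For "lanterng", step one produces "altnregn"; step two turns that into "ae".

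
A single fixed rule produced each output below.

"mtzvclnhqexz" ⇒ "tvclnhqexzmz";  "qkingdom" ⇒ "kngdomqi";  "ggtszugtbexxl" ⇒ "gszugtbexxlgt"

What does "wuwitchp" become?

uitchpww

Looking at the pairs, the operation is to move the first 2 characters to the end (rotate left by 2), then swap the first and last characters.
So "wuwitchp" becomes "uitchpww".
(Check on "qkingdom": → "ingdomqk" → "kngdomqi" ✓)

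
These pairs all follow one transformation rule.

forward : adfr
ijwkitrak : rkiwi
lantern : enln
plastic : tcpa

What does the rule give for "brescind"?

Rule — keep every other character starting from the first (positions 1st, 3rd, 5th, ...), then move the last 2 characters to the front (rotate right by 2).
Applying both steps to "brescind": "becn", then "cnbe".
(Check on "plastic": → "patc" → "tcpa" ✓)

cnbe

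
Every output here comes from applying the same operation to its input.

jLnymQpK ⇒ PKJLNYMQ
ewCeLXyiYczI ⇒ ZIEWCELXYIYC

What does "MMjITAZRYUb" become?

Looking at the pairs, the operation is to move the last 2 characters to the front (rotate right by 2), then convert every letter to uppercase.
For "MMjITAZRYUb", step one produces "UbMMjITAZRY"; step two turns that into "UBMMJITAZRY".

UBMMJITAZRY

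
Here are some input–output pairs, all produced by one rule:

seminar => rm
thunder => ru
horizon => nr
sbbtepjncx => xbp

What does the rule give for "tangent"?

tn

What's happening: move the last 3 characters to the front (rotate right by 3), then keep one character in every 3, starting at position 3 (positions 3rd, 6th, 9th, ...).
Starting from "tangent": after the first operation, "enttang"; after the second, "tn".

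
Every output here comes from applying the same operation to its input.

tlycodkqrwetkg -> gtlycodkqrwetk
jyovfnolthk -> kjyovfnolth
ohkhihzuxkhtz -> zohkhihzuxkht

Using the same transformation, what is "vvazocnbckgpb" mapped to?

bvvazocnbckgp

Each output is the input with this applied: move the last character to the front.
"vvazocnbckgpb" → "bvvazocnbckgp".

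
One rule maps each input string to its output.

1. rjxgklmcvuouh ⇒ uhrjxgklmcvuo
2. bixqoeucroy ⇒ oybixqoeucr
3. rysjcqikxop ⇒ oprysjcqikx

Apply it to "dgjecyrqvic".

Looking at the pairs, the operation is to move the last 2 characters to the front (rotate right by 2).
Doing the same to "dgjecyrqvic": "icdgjecyrqv".

icdgjecyrqv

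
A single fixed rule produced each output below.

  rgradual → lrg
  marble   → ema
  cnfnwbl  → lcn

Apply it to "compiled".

dco

Rule — move the last character to the front, then keep only the first 3 characters.
Applying both steps to "compiled": "dcompile", then "dco".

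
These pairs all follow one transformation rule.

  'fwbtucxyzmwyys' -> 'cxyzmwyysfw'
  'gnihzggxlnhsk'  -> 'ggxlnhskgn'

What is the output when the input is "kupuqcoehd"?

coehdku

In each case the input is transformed by: move the first 2 characters to the end (rotate left by 2), then delete the first 3 characters.
For "kupuqcoehd", step one produces "puqcoehdku"; step two turns that into "coehdku".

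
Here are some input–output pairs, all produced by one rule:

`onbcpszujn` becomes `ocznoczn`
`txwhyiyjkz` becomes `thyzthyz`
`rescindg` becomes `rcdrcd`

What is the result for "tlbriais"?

tritri

Each output is the input with this applied: keep one character in every 3, starting at position 1 (positions 1st, 4th, 7th, ...), then write the whole string twice.
So "tlbriais" becomes "tritri".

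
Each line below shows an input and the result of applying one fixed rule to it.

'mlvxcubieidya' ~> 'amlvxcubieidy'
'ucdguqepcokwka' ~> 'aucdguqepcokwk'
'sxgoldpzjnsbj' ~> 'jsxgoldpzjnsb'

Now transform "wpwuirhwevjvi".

What's happening: move the last character to the front.
Doing the same to "wpwuirhwevjvi": "iwpwuirhwevjv".

iwpwuirhwevjv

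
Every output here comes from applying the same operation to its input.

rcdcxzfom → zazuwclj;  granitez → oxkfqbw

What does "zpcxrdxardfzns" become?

In each case the input is transformed by: shift every letter 3 places backward in the alphabet (wrapping around), then delete the first character.
"zpcxrdxardfzns" → "wmzuoauxoacwkp" → "mzuoauxoacwkp".
(Check on "rcdcxzfom": → "ozazuwclj" → "zazuwclj" ✓)

mzuoauxoacwkp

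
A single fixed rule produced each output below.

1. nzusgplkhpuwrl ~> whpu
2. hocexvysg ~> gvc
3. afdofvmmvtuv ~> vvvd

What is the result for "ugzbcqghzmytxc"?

Looking at the pairs, the operation is to keep one character in every 3, starting at position 3 (positions 3rd, 6th, 9th, ...), then reverse the string.
For "ugzbcqghzmytxc", step one produces "zqzt"; step two turns that into "tzqz".

tzqz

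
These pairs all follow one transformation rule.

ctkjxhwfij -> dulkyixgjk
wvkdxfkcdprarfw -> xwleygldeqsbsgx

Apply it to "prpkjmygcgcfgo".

qsqlknzhdhdghp

The pattern: shift every letter 1 place forward in the alphabet (wrapping around).
Doing the same to "prpkjmygcgcfgo": "qsqlknzhdhdghp".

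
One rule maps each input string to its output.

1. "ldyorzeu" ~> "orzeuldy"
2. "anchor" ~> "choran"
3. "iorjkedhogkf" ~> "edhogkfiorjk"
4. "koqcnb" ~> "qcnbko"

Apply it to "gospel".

spelgo

Looking at the pairs, the operation is to swap the front and back halves of the string, then move the last character to the front.
Applying that to "gospel" gives "spelgo".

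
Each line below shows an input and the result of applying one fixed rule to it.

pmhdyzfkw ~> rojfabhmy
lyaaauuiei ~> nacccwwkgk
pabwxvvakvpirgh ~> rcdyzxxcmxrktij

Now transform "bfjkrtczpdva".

dhlmtvebrfxc

In each case the input is transformed by: shift every letter 2 places forward in the alphabet (wrapping around).
Doing the same to "bfjkrtczpdva": "dhlmtvebrfxc".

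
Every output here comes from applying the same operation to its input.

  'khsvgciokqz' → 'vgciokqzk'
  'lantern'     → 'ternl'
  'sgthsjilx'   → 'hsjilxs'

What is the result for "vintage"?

tagev

What's happening: move the first character to the end, then delete the first 2 characters.
Starting from "vintage": after the first operation, "intagev"; after the second, "tagev".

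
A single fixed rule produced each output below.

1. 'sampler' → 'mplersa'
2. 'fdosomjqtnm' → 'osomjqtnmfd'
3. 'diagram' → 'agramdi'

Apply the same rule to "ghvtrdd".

In each case the input is transformed by: move the first 2 characters to the end (rotate left by 2).
On "ghvtrdd" that produces "vtrddgh".

vtrddgh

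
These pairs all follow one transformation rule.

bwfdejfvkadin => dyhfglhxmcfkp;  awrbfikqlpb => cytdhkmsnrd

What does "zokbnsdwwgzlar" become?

What's happening: shift every letter 2 places forward in the alphabet (wrapping around).
So "zokbnsdwwgzlar" becomes "bqmdpufyyibnct".

bqmdpufyyibnct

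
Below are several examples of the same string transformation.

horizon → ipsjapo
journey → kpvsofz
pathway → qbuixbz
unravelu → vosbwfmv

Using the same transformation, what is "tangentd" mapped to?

Looking at the pairs, the operation is to shift every letter 1 place forward in the alphabet (wrapping around).
Doing the same to "tangentd": "ubohfoue".

ubohfoue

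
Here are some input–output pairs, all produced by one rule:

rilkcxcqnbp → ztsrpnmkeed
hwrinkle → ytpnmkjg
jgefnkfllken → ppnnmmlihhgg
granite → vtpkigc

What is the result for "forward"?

Rule — sort the characters into reverse alphabetical order, then shift every letter 2 places forward in the alphabet (wrapping around).
On "forward": the first step gives "wrrofda", and the second then gives "yttqhfc".

yttqhfc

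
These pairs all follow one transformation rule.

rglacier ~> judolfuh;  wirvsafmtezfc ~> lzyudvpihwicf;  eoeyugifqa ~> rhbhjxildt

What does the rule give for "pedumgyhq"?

hsxgjpkbt

The pattern: swap each adjacent pair of characters (1↔2, 3↔4, ...), then shift every letter 3 places forward in the alphabet (wrapping around).
"pedumgyhq" → "hsxgjpkbt".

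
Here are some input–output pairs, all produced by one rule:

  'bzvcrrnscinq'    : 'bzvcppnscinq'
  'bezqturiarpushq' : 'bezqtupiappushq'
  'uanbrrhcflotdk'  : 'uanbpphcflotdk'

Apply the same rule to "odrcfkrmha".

odpcfkpmha

In each case the input is transformed by: replace every "r" with "p".
Applying that to "odrcfkrmha" gives "odpcfkpmha".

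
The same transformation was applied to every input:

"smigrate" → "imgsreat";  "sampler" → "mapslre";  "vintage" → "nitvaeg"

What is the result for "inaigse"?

Rule — move the first 2 characters to the end (rotate left by 2), then take characters alternately from the front and the back (1st, last, 2nd, 2nd-last, ...).
Working it through for "inaigse": intermediate "aigsein", final "aniiges".

aniiges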